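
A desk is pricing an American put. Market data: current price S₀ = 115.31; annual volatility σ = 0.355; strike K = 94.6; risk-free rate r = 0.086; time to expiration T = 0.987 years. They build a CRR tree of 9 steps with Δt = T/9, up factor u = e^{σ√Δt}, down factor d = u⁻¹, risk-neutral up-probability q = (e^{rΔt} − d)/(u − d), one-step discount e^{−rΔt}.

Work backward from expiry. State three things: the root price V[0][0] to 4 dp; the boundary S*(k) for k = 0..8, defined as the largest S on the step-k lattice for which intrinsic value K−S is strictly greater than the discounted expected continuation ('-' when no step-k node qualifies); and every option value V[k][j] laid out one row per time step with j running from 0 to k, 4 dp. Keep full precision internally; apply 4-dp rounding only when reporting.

price = 4.6007
boundary = - - - - 72.0512 64.0597 72.0512 64.0597 72.0512
tree:
4.6007
7.1553 2.2398
10.8389 3.7611 0.8248
15.9190 6.1756 1.5189 0.1755
22.5488 9.8663 2.7563 0.3622 0.0000
30.5403 15.2361 4.9076 0.7476 0.0000 0.0000
37.6454 22.5488 8.5168 1.5428 0.0000 0.0000 0.0000
43.9625 30.5403 14.2513 3.1839 0.0000 0.0000 0.0000 0.0000
49.5789 37.6454 22.5488 6.5707 0.0000 0.0000 0.0000 0.0000 0.0000
54.5724 43.9625 30.5403 13.5603 0.0000 0.0000 0.0000 0.0000 0.0000 0.0000

params: Δt=0.10967 u=1.12475 d=0.88909 q=0.51085 e^(-rΔt)=0.99061
t_9 payoffs: 54.5724 43.9625 30.5403 13.5603 0.0000 0.0000 0.0000 0.0000 0.0000 0.0000
t_8: node(8,0) S=45.0211 payoff=49.5789 vs cont=48.6909 → 49.5789 [stop]  node(8,1) S=56.9546 payoff=37.6454 vs cont=36.7574 → 37.6454 [stop]  node(8,2) S=72.0512 payoff=22.5488 vs cont=21.6607 → 22.5488 [stop]  node(8,3) S=91.1495 payoff=3.4505 vs cont=6.5707 → 6.5707 [wait]  node(8,4) S=115.3100 payoff=0.0000 vs cont=0.0000 → 0.0000 [wait]  node(8,5) S=145.8746 payoff=0.0000 vs cont=0.0000 → 0.0000 [wait]  node(8,6) S=184.5408 payoff=0.0000 vs cont=0.0000 → 0.0000 [wait]  node(8,7) S=233.4561 payoff=0.0000 vs cont=0.0000 → 0.0000 [wait]  node(8,8) S=295.3371 payoff=0.0000 vs cont=0.0000 → 0.0000 [wait]  ⇒ S*(8)=72.0512
t_7: node(7,0) S=50.6375 payoff=43.9625 vs cont=43.0745 → 43.9625 [stop]  node(7,1) S=64.0597 payoff=30.5403 vs cont=29.6523 → 30.5403 [stop]  node(7,2) S=81.0397 payoff=13.5603 vs cont=14.2513 → 14.2513 [wait]  node(7,3) S=102.5205 payoff=0.0000 vs cont=3.1839 → 3.1839 [wait]  node(7,4) S=129.6950 payoff=0.0000 vs cont=0.0000 → 0.0000 [wait]  node(7,5) S=164.0726 payoff=0.0000 vs cont=0.0000 → 0.0000 [wait]  node(7,6) S=207.5625 payoff=0.0000 vs cont=0.0000 → 0.0000 [wait]  node(7,7) S=262.5800 payoff=0.0000 vs cont=0.0000 → 0.0000 [wait]  ⇒ S*(7)=64.0597
t_6: node(6,0) S=56.9546 payoff=37.6454 vs cont=36.7574 → 37.6454 [stop]  node(6,1) S=72.0512 payoff=22.5488 vs cont=22.0104 → 22.5488 [stop]  node(6,2) S=91.1495 payoff=3.4505 vs cont=8.5168 → 8.5168 [wait]  node(6,3) S=115.3100 payoff=0.0000 vs cont=1.5428 → 1.5428 [wait]  node(6,4) S=145.8746 payoff=0.0000 vs cont=0.0000 → 0.0000 [wait]  node(6,5) S=184.5408 payoff=0.0000 vs cont=0.0000 → 0.0000 [wait]  node(6,6) S=233.4561 payoff=0.0000 vs cont=0.0000 → 0.0000 [wait]  ⇒ S*(6)=72.0512
t_5: node(5,0) S=64.0597 payoff=30.5403 vs cont=29.6523 → 30.5403 [stop]  node(5,1) S=81.0397 payoff=13.5603 vs cont=15.2361 → 15.2361 [wait]  node(5,2) S=102.5205 payoff=0.0000 vs cont=4.9076 → 4.9076 [wait]  node(5,3) S=129.6950 payoff=0.0000 vs cont=0.7476 → 0.7476 [wait]  node(5,4) S=164.0726 payoff=0.0000 vs cont=0.0000 → 0.0000 [wait]  node(5,5) S=207.5625 payoff=0.0000 vs cont=0.0000 → 0.0000 [wait]  ⇒ S*(5)=64.0597
t_4: node(4,0) S=72.0512 payoff=22.5488 vs cont=22.5088 → 22.5488 [stop]  node(4,1) S=91.1495 payoff=3.4505 vs cont=9.8663 → 9.8663 [wait]  node(4,2) S=115.3100 payoff=0.0000 vs cont=2.7563 → 2.7563 [wait]  node(4,3) S=145.8746 payoff=0.0000 vs cont=0.3622 → 0.3622 [wait]  node(4,4) S=184.5408 payoff=0.0000 vs cont=0.0000 → 0.0000 [wait]  ⇒ S*(4)=72.0512
t_3: node(3,0) S=81.0397 payoff=13.5603 vs cont=15.9190 → 15.9190 [wait]  node(3,1) S=102.5205 payoff=0.0000 vs cont=6.1756 → 6.1756 [wait]  node(3,2) S=129.6950 payoff=0.0000 vs cont=1.5189 → 1.5189 [wait]  node(3,3) S=164.0726 payoff=0.0000 vs cont=0.1755 → 0.1755 [wait]  ⇒ S*(3)=-
t_2: node(2,0) S=91.1495 payoff=3.4505 vs cont=10.8389 → 10.8389 [wait]  node(2,1) S=115.3100 payoff=0.0000 vs cont=3.7611 → 3.7611 [wait]  node(2,2) S=145.8746 payoff=0.0000 vs cont=0.8248 → 0.8248 [wait]  ⇒ S*(2)=-
t_1: node(1,0) S=102.5205 payoff=0.0000 vs cont=7.1553 → 7.1553 [wait]  node(1,1) S=129.6950 payoff=0.0000 vs cont=2.2398 → 2.2398 [wait]  ⇒ S*(1)=-
t_0: node(0,0) S=115.3100 payoff=0.0000 vs cont=4.6007 → 4.6007 [wait]  ⇒ S*(0)=-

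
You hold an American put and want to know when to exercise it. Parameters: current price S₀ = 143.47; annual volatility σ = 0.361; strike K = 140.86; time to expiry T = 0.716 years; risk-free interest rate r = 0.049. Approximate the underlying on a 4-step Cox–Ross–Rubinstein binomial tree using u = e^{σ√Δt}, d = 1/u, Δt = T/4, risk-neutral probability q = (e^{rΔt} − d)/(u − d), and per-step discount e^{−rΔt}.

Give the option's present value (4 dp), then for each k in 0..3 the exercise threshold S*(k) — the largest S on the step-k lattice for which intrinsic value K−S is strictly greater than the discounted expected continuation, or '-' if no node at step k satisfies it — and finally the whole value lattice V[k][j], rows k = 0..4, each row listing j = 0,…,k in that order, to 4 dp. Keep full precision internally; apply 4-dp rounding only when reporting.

Δt=0.17900  u=1.16501  d=0.85836  q=0.49062  discount=0.99127
step 4 (expiry): payoffs max(K−S,0) = 62.9782 35.1542 0.0000 0.0000 0.0000
step 3: (k=3,j=0): S=90.7334, (K−S)⁺=50.1266, hold=48.8965 ⇒ V=50.1266 exercise | (k=3,j=1): S=123.1487, (K−S)⁺=17.7113, hold=17.7505 ⇒ V=17.7505 continue | (k=3,j=2): S=167.1446, (K−S)⁺=0.0000, hold=0.0000 ⇒ V=0.0000 continue | (k=3,j=3): S=226.8584, (K−S)⁺=0.0000, hold=0.0000 ⇒ V=0.0000 continue  boundary S*=90.7334
step 2: (k=2,j=0): S=105.7058, (K−S)⁺=35.1542, hold=33.9433 ⇒ V=35.1542 exercise | (k=2,j=1): S=143.4700, (K−S)⁺=0.0000, hold=8.9628 ⇒ V=8.9628 continue | (k=2,j=2): S=194.7258, (K−S)⁺=0.0000, hold=0.0000 ⇒ V=0.0000 continue  boundary S*=105.7058
step 1: (k=1,j=0): S=123.1487, (K−S)⁺=17.7113, hold=22.1095 ⇒ V=22.1095 continue | (k=1,j=1): S=167.1446, (K−S)⁺=0.0000, hold=4.5256 ⇒ V=4.5256 continue  boundary S*=-
step 0: (k=0,j=0): S=143.4700, (K−S)⁺=0.0000, hold=13.3648 ⇒ V=13.3648 continue  boundary S*=-

price = 13.3648
boundary = - - 105.7058 90.7334
tree:
13.3648
22.1095 4.5256
35.1542 8.9628 0.0000
50.1266 17.7505 0.0000 0.0000
62.9782 35.1542 0.0000 0.0000 0.0000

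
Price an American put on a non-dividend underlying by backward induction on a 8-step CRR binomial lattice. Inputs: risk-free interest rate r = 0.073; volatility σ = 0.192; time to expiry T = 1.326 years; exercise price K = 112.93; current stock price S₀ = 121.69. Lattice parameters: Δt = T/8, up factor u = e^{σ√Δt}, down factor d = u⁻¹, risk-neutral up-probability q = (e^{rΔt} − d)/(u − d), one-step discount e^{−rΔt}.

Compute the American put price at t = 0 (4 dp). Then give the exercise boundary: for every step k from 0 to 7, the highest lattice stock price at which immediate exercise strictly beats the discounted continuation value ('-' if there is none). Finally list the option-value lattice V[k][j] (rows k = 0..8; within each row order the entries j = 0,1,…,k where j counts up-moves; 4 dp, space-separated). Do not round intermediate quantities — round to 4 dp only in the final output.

price = 3.7689
boundary = - - - 96.2523 89.0151 96.2523 89.0151 96.2523
tree:
3.7689
6.3806 1.7846
10.4915 3.2668 0.6506
16.6777 5.8252 1.3136 0.1402
23.9149 10.0565 2.6039 0.3211 0.0000
30.6081 16.6777 5.0365 0.7358 0.0000 0.0000
36.7979 23.9149 9.4094 1.6861 0.0000 0.0000 0.0000
42.5223 30.6081 16.6777 3.8633 0.0000 0.0000 0.0000 0.0000
47.8163 36.7979 23.9149 8.8519 0.0000 0.0000 0.0000 0.0000 0.0000

Δt=0.16575  u=1.08130  d=0.92481  q=0.55825  discount=0.98797
step 8 (expiry): payoffs max(K−S,0) = 47.8163 36.7979 23.9149 8.8519 0.0000 0.0000 0.0000 0.0000 0.0000
step 7: (k=7,j=0): S=70.4077, (K−S)⁺=42.5223, hold=41.1641 ⇒ V=42.5223 exercise | (k=7,j=1): S=82.3219, (K−S)⁺=30.6081, hold=29.2499 ⇒ V=30.6081 exercise | (k=7,j=2): S=96.2523, (K−S)⁺=16.6777, hold=15.3195 ⇒ V=16.6777 exercise | (k=7,j=3): S=112.5400, (K−S)⁺=0.3900, hold=3.8633 ⇒ V=3.8633 continue | (k=7,j=4): S=131.5839, (K−S)⁺=0.0000, hold=0.0000 ⇒ V=0.0000 continue | (k=7,j=5): S=153.8503, (K−S)⁺=0.0000, hold=0.0000 ⇒ V=0.0000 continue | (k=7,j=6): S=179.8847, (K−S)⁺=0.0000, hold=0.0000 ⇒ V=0.0000 continue | (k=7,j=7): S=210.3245, (K−S)⁺=0.0000, hold=0.0000 ⇒ V=0.0000 continue  boundary S*=96.2523
step 6: (k=6,j=0): S=76.1321, (K−S)⁺=36.7979, hold=35.4397 ⇒ V=36.7979 exercise | (k=6,j=1): S=89.0151, (K−S)⁺=23.9149, hold=22.5568 ⇒ V=23.9149 exercise | (k=6,j=2): S=104.0781, (K−S)⁺=8.8519, hold=9.4094 ⇒ V=9.4094 continue | (k=6,j=3): S=121.6900, (K−S)⁺=0.0000, hold=1.6861 ⇒ V=1.6861 continue | (k=6,j=4): S=142.2822, (K−S)⁺=0.0000, hold=0.0000 ⇒ V=0.0000 continue | (k=6,j=5): S=166.3590, (K−S)⁺=0.0000, hold=0.0000 ⇒ V=0.0000 continue | (k=6,j=6): S=194.5100, (K−S)⁺=0.0000, hold=0.0000 ⇒ V=0.0000 continue  boundary S*=89.0151
step 5: (k=5,j=0): S=82.3219, (K−S)⁺=30.6081, hold=29.2499 ⇒ V=30.6081 exercise | (k=5,j=1): S=96.2523, (K−S)⁺=16.6777, hold=15.6269 ⇒ V=16.6777 exercise | (k=5,j=2): S=112.5400, (K−S)⁺=0.3900, hold=5.0365 ⇒ V=5.0365 continue | (k=5,j=3): S=131.5839, (K−S)⁺=0.0000, hold=0.7358 ⇒ V=0.7358 continue | (k=5,j=4): S=153.8503, (K−S)⁺=0.0000, hold=0.0000 ⇒ V=0.0000 continue | (k=5,j=5): S=179.8847, (K−S)⁺=0.0000, hold=0.0000 ⇒ V=0.0000 continue  boundary S*=96.2523
step 4: (k=4,j=0): S=89.0151, (K−S)⁺=23.9149, hold=22.5568 ⇒ V=23.9149 exercise | (k=4,j=1): S=104.0781, (K−S)⁺=8.8519, hold=10.0565 ⇒ V=10.0565 continue | (k=4,j=2): S=121.6900, (K−S)⁺=0.0000, hold=2.6039 ⇒ V=2.6039 continue | (k=4,j=3): S=142.2822, (K−S)⁺=0.0000, hold=0.3211 ⇒ V=0.3211 continue | (k=4,j=4): S=166.3590, (K−S)⁺=0.0000, hold=0.0000 ⇒ V=0.0000 continue  boundary S*=89.0151
step 3: (k=3,j=0): S=96.2523, (K−S)⁺=16.6777, hold=15.9838 ⇒ V=16.6777 exercise | (k=3,j=1): S=112.5400, (K−S)⁺=0.3900, hold=5.8252 ⇒ V=5.8252 continue | (k=3,j=2): S=131.5839, (K−S)⁺=0.0000, hold=1.3136 ⇒ V=1.3136 continue | (k=3,j=3): S=153.8503, (K−S)⁺=0.0000, hold=0.1402 ⇒ V=0.1402 continue  boundary S*=96.2523
step 2: (k=2,j=0): S=104.0781, (K−S)⁺=8.8519, hold=10.4915 ⇒ V=10.4915 continue | (k=2,j=1): S=121.6900, (K−S)⁺=0.0000, hold=3.2668 ⇒ V=3.2668 continue | (k=2,j=2): S=142.2822, (K−S)⁺=0.0000, hold=0.6506 ⇒ V=0.6506 continue  boundary S*=-
step 1: (k=1,j=0): S=112.5400, (K−S)⁺=0.3900, hold=6.3806 ⇒ V=6.3806 continue | (k=1,j=1): S=131.5839, (K−S)⁺=0.0000, hold=1.7846 ⇒ V=1.7846 continue  boundary S*=-
step 0: (k=0,j=0): S=121.6900, (K−S)⁺=0.0000, hold=3.7689 ⇒ V=3.7689 continue  boundary S*=-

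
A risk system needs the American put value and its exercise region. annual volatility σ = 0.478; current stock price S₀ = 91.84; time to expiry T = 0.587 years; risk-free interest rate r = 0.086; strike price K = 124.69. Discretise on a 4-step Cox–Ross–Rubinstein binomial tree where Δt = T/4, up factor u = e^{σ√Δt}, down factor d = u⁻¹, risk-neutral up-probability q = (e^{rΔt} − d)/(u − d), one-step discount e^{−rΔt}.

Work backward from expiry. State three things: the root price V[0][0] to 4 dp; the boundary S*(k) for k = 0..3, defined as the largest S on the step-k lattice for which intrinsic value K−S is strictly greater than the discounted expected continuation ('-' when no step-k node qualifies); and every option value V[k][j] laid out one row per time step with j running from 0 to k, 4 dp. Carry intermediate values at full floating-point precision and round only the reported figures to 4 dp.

price = 34.2917
boundary = - 76.4729 91.8400 76.4729
tree:
34.2917
48.2171 20.6211
61.0130 32.8500 8.3694
71.6677 48.2171 16.5812 0.0000
80.5397 61.0130 32.8500 0.0000 0.0000

params: Δt=0.14675 u=1.20095 d=0.83267 q=0.48884 e^(-rΔt)=0.98746
t_4 payoffs: 80.5397 61.0130 32.8500 0.0000 0.0000
t_3: node(3,0) S=53.0223 payoff=71.6677 vs cont=70.1040 → 71.6677 [stop]  node(3,1) S=76.4729 payoff=48.2171 vs cont=46.6534 → 48.2171 [stop]  node(3,2) S=110.2952 payoff=14.3948 vs cont=16.5812 → 16.5812 [wait]  node(3,3) S=159.0763 payoff=0.0000 vs cont=0.0000 → 0.0000 [wait]  ⇒ S*(3)=76.4729
t_2: node(2,0) S=63.6770 payoff=61.0130 vs cont=59.4492 → 61.0130 [stop]  node(2,1) S=91.8400 payoff=32.8500 vs cont=32.3416 → 32.8500 [stop]  node(2,2) S=132.4589 payoff=0.0000 vs cont=8.3694 → 8.3694 [wait]  ⇒ S*(2)=91.8400
t_1: node(1,0) S=76.4729 payoff=48.2171 vs cont=46.6534 → 48.2171 [stop]  node(1,1) S=110.2952 payoff=14.3948 vs cont=20.6211 → 20.6211 [wait]  ⇒ S*(1)=76.4729
t_0: node(0,0) S=91.8400 payoff=32.8500 vs cont=34.2917 → 34.2917 [wait]  ⇒ S*(0)=-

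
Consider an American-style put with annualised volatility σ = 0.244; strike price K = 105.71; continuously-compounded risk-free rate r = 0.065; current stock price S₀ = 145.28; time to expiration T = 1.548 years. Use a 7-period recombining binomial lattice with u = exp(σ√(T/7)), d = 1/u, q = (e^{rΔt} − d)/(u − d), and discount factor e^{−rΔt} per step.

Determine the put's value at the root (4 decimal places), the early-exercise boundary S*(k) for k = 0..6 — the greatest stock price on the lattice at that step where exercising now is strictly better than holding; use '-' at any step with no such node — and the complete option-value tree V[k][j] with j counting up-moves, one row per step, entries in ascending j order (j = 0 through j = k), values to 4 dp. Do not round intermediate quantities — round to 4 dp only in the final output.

Δt=0.22114  u=1.12159  d=0.89160  q=0.53430  discount=0.98573
step 7 (expiry): payoffs max(K−S,0) = 40.6401 23.8551 2.7404 0.0000 0.0000 0.0000 0.0000 0.0000
step 6: (k=6,j=0): S=72.9814, (K−S)⁺=32.7286, hold=31.2200 ⇒ V=32.7286 exercise | (k=6,j=1): S=91.8072, (K−S)⁺=13.9028, hold=12.3942 ⇒ V=13.9028 exercise | (k=6,j=2): S=115.4892, (K−S)⁺=0.0000, hold=1.2580 ⇒ V=1.2580 continue | (k=6,j=3): S=145.2800, (K−S)⁺=0.0000, hold=0.0000 ⇒ V=0.0000 continue | (k=6,j=4): S=182.7555, (K−S)⁺=0.0000, hold=0.0000 ⇒ V=0.0000 continue | (k=6,j=5): S=229.8978, (K−S)⁺=0.0000, hold=0.0000 ⇒ V=0.0000 continue | (k=6,j=6): S=289.2007, (K−S)⁺=0.0000, hold=0.0000 ⇒ V=0.0000 continue  boundary S*=91.8072
step 5: (k=5,j=0): S=81.8549, (K−S)⁺=23.8551, hold=22.3465 ⇒ V=23.8551 exercise | (k=5,j=1): S=102.9696, (K−S)⁺=2.7404, hold=7.0447 ⇒ V=7.0447 continue | (k=5,j=2): S=129.5310, (K−S)⁺=0.0000, hold=0.5775 ⇒ V=0.5775 continue | (k=5,j=3): S=162.9439, (K−S)⁺=0.0000, hold=0.0000 ⇒ V=0.0000 continue | (k=5,j=4): S=204.9758, (K−S)⁺=0.0000, hold=0.0000 ⇒ V=0.0000 continue | (k=5,j=5): S=257.8500, (K−S)⁺=0.0000, hold=0.0000 ⇒ V=0.0000 continue  boundary S*=81.8549
step 4: (k=4,j=0): S=91.8072, (K−S)⁺=13.9028, hold=14.6611 ⇒ V=14.6611 continue | (k=4,j=1): S=115.4892, (K−S)⁺=0.0000, hold=3.5381 ⇒ V=3.5381 continue | (k=4,j=2): S=145.2800, (K−S)⁺=0.0000, hold=0.2651 ⇒ V=0.2651 continue | (k=4,j=3): S=182.7555, (K−S)⁺=0.0000, hold=0.0000 ⇒ V=0.0000 continue | (k=4,j=4): S=229.8978, (K−S)⁺=0.0000, hold=0.0000 ⇒ V=0.0000 continue  boundary S*=-
step 3: (k=3,j=0): S=102.9696, (K−S)⁺=2.7404, hold=8.5937 ⇒ V=8.5937 continue | (k=3,j=1): S=129.5310, (K−S)⁺=0.0000, hold=1.7638 ⇒ V=1.7638 continue | (k=3,j=2): S=162.9439, (K−S)⁺=0.0000, hold=0.1217 ⇒ V=0.1217 continue | (k=3,j=3): S=204.9758, (K−S)⁺=0.0000, hold=0.0000 ⇒ V=0.0000 continue  boundary S*=-
step 2: (k=2,j=0): S=115.4892, (K−S)⁺=0.0000, hold=4.8739 ⇒ V=4.8739 continue | (k=2,j=1): S=145.2800, (K−S)⁺=0.0000, hold=0.8738 ⇒ V=0.8738 continue | (k=2,j=2): S=182.7555, (K−S)⁺=0.0000, hold=0.0559 ⇒ V=0.0559 continue  boundary S*=-
step 1: (k=1,j=0): S=129.5310, (K−S)⁺=0.0000, hold=2.6976 ⇒ V=2.6976 continue | (k=1,j=1): S=162.9439, (K−S)⁺=0.0000, hold=0.4305 ⇒ V=0.4305 continue  boundary S*=-
step 0: (k=0,j=0): S=145.2800, (K−S)⁺=0.0000, hold=1.4651 ⇒ V=1.4651 continue  boundary S*=-

price = 1.4651
boundary = - - - - - 81.8549 91.8072
tree:
1.4651
2.6976 0.4305
4.8739 0.8738 0.0559
8.5937 1.7638 0.1217 0.0000
14.6611 3.5381 0.2651 0.0000 0.0000
23.8551 7.0447 0.5775 0.0000 0.0000 0.0000
32.7286 13.9028 1.2580 0.0000 0.0000 0.0000 0.0000
40.6401 23.8551 2.7404 0.0000 0.0000 0.0000 0.0000 0.0000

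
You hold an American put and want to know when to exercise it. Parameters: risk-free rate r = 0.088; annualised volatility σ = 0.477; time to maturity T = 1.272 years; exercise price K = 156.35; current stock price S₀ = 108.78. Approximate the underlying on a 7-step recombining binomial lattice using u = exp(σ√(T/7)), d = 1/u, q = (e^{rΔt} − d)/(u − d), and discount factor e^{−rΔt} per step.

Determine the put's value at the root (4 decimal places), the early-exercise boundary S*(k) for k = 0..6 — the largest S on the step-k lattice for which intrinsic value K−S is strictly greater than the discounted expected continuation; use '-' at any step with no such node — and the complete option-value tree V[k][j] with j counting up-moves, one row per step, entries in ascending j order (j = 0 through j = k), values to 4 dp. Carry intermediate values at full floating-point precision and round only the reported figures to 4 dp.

price = 51.0061
boundary = - 88.7650 72.4326 88.7650 72.4326 88.7650 108.7800
tree:
51.0061
67.5850 35.3434
83.9174 49.7570 21.4293
97.2447 67.5850 32.7462 10.2962
108.1198 83.9174 48.2019 17.6562 2.9356
116.9939 97.2447 67.5850 29.5127 5.8341 0.0000
124.2353 108.1198 83.9174 47.5700 11.5943 0.0000 0.0000
130.1442 116.9939 97.2447 67.5850 23.0419 0.0000 0.0000 0.0000

Δt=0.18171, u=1.22548, d=0.81600, q=0.48871, disc=e^(-rΔt)=0.98414
k=7 terminal: V=max(K-S,0) → 130.1442 116.9939 97.2447 67.5850 23.0419 0.0000 0.0000 0.0000
k=6: j=0 S=32.1147 intr=124.2353 cont=121.7550 V=124.2353[EX]; j=1 S=48.2302 intr=108.1198 cont=105.6395 V=108.1198[EX]; j=2 S=72.4326 intr=83.9174 cont=81.4371 V=83.9174[EX]; j=3 S=108.7800 intr=47.5700 cont=45.0897 V=47.5700[EX]; j=4 S=163.3668 intr=0.0000 cont=11.5943 V=11.5943[hold]; j=5 S=245.3459 intr=0.0000 cont=0.0000 V=0.0000[hold]; j=6 S=368.4628 intr=0.0000 cont=0.0000 V=0.0000[hold]  S*(6)=108.7800
k=5: j=0 S=39.3561 intr=116.9939 cont=114.5136 V=116.9939[EX]; j=1 S=59.1053 intr=97.2447 cont=94.7644 V=97.2447[EX]; j=2 S=88.7650 intr=67.5850 cont=65.1047 V=67.5850[EX]; j=3 S=133.3081 intr=23.0419 cont=29.5127 V=29.5127[hold]; j=4 S=200.2033 intr=0.0000 cont=5.8341 V=5.8341[hold]; j=5 S=300.6673 intr=0.0000 cont=0.0000 V=0.0000[hold]  S*(5)=88.7650
k=4: j=0 S=48.2302 intr=108.1198 cont=105.6395 V=108.1198[EX]; j=1 S=72.4326 intr=83.9174 cont=81.4371 V=83.9174[EX]; j=2 S=108.7800 intr=47.5700 cont=48.2019 V=48.2019[hold]; j=3 S=163.3668 intr=0.0000 cont=17.6562 V=17.6562[hold]; j=4 S=245.3459 intr=0.0000 cont=2.9356 V=2.9356[hold]  S*(4)=72.4326
k=3: j=0 S=59.1053 intr=97.2447 cont=94.7644 V=97.2447[EX]; j=1 S=88.7650 intr=67.5850 cont=65.4086 V=67.5850[EX]; j=2 S=133.3081 intr=23.0419 cont=32.7462 V=32.7462[hold]; j=3 S=200.2033 intr=0.0000 cont=10.2962 V=10.2962[hold]  S*(3)=88.7650
k=2: j=0 S=72.4326 intr=83.9174 cont=81.4371 V=83.9174[EX]; j=1 S=108.7800 intr=47.5700 cont=49.7570 V=49.7570[hold]; j=2 S=163.3668 intr=0.0000 cont=21.4293 V=21.4293[hold]  S*(2)=72.4326
k=1: j=0 S=88.7650 intr=67.5850 cont=66.1566 V=67.5850[EX]; j=1 S=133.3081 intr=23.0419 cont=35.3434 V=35.3434[hold]  S*(1)=88.7650
k=0: j=0 S=108.7800 intr=47.5700 cont=51.0061 V=51.0061[hold]  S*(0)=-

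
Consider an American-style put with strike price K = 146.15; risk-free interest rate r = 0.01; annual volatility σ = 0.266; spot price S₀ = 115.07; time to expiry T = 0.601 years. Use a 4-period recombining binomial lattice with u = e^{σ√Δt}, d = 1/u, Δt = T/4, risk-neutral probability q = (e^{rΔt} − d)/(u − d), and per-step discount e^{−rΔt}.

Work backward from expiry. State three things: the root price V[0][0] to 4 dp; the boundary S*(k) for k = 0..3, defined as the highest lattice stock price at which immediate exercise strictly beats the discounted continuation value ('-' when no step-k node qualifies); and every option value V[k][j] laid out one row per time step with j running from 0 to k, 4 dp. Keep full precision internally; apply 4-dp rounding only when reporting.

Δt=0.15025  u=1.10861  d=0.90203  q=0.48152  discount=0.99850
step 4 (expiry): payoffs max(K−S,0) = 69.9690 52.5223 31.0800 4.7271 0.0000
step 3: (k=3,j=0): S=84.4550, (K−S)⁺=61.6950, hold=61.4756 ⇒ V=61.6950 exercise | (k=3,j=1): S=103.7966, (K−S)⁺=42.3534, hold=42.1339 ⇒ V=42.3534 exercise | (k=3,j=2): S=127.5678, (K−S)⁺=18.5822, hold=18.3628 ⇒ V=18.5822 exercise | (k=3,j=3): S=156.7829, (K−S)⁺=0.0000, hold=2.4472 ⇒ V=2.4472 continue  boundary S*=127.5678
step 2: (k=2,j=0): S=93.6277, (K−S)⁺=52.5223, hold=52.3029 ⇒ V=52.5223 exercise | (k=2,j=1): S=115.0700, (K−S)⁺=31.0800, hold=30.8606 ⇒ V=31.0800 exercise | (k=2,j=2): S=141.4229, (K−S)⁺=4.7271, hold=10.7966 ⇒ V=10.7966 continue  boundary S*=115.0700
step 1: (k=1,j=0): S=103.7966, (K−S)⁺=42.3534, hold=42.1339 ⇒ V=42.3534 exercise | (k=1,j=1): S=127.5678, (K−S)⁺=18.5822, hold=21.2810 ⇒ V=21.2810 continue  boundary S*=103.7966
step 0: (k=0,j=0): S=115.0700, (K−S)⁺=31.0800, hold=32.1582 ⇒ V=32.1582 continue  boundary S*=-

price = 32.1582
boundary = - 103.7966 115.0700 127.5678
tree:
32.1582
42.3534 21.2810
52.5223 31.0800 10.7966
61.6950 42.3534 18.5822 2.4472
69.9690 52.5223 31.0800 4.7271 0.0000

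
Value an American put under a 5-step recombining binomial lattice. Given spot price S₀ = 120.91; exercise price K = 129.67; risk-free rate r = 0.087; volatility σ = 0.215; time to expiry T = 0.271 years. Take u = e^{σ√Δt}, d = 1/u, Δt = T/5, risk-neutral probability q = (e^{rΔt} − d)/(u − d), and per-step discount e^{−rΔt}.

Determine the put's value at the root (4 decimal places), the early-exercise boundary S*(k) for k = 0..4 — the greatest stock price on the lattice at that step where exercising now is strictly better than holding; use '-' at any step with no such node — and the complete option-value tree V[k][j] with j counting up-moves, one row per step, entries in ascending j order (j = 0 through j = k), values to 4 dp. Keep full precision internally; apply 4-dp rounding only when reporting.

Δt=0.05420, u=1.05133, d=0.95118, q=0.53468, disc=e^(-rΔt)=0.99530
k=5 terminal: V=max(K-S,0) → 35.5306 25.6186 14.6631 2.5540 0.0000 0.0000
k=4: j=0 S=98.9714 intr=30.6986 cont=30.0886 V=30.6986[EX]; j=1 S=109.3921 intr=20.2779 cont=19.6679 V=20.2779[EX]; j=2 S=120.9100 intr=8.7600 cont=8.1500 V=8.7600[EX]; j=3 S=133.6406 intr=0.0000 cont=1.1828 V=1.1828[hold]; j=4 S=147.7117 intr=0.0000 cont=0.0000 V=0.0000[hold]  S*(4)=120.9100
k=3: j=0 S=104.0514 intr=25.6186 cont=25.0086 V=25.6186[EX]; j=1 S=115.0069 intr=14.6631 cont=14.0530 V=14.6631[EX]; j=2 S=127.1160 intr=2.5540 cont=4.6864 V=4.6864[hold]; j=3 S=140.5001 intr=0.0000 cont=0.5478 V=0.5478[hold]  S*(3)=115.0069
k=2: j=0 S=109.3921 intr=20.2779 cont=19.6679 V=20.2779[EX]; j=1 S=120.9100 intr=8.7600 cont=9.2848 V=9.2848[hold]; j=2 S=133.6406 intr=0.0000 cont=2.4619 V=2.4619[hold]  S*(2)=109.3921
k=1: j=0 S=115.0069 intr=14.6631 cont=14.3323 V=14.6631[EX]; j=1 S=127.1160 intr=2.5540 cont=5.6102 V=5.6102[hold]  S*(1)=115.0069
k=0: j=0 S=120.9100 intr=8.7600 cont=9.7764 V=9.7764[hold]  S*(0)=-

price = 9.7764
boundary = - 115.0069 109.3921 115.0069 120.9100
tree:
9.7764
14.6631 5.6102
20.2779 9.2848 2.4619
25.6186 14.6631 4.6864 0.5478
30.6986 20.2779 8.7600 1.1828 0.0000
35.5306 25.6186 14.6631 2.5540 0.0000 0.0000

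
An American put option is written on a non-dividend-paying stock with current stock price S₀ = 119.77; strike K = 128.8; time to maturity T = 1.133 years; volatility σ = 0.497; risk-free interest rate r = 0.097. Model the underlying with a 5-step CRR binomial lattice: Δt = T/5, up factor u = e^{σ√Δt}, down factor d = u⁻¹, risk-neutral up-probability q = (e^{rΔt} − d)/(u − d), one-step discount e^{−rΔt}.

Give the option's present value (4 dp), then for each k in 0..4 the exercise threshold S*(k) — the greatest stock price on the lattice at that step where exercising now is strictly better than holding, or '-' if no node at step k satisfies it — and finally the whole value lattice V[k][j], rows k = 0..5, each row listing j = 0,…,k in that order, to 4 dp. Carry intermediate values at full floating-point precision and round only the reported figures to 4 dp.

price = 25.0275
boundary = - - 74.6197 58.8987 74.6197
tree:
25.0275
37.5658 12.9953
54.1803 21.8223 4.3138
69.9013 35.3477 8.6070 0.0000
82.3101 54.1803 17.1728 0.0000 0.0000
92.1046 69.9013 34.2632 0.0000 0.0000 0.0000

params: Δt=0.22660 u=1.26691 d=0.78932 q=0.48766 e^(-rΔt)=0.97826
t_5 payoffs: 92.1046 69.9013 34.2632 0.0000 0.0000 0.0000
t_4: node(4,0) S=46.4899 payoff=82.3101 vs cont=79.5099 → 82.3101 [stop]  node(4,1) S=74.6197 payoff=54.1803 vs cont=51.3802 → 54.1803 [stop]  node(4,2) S=119.7700 payoff=9.0300 vs cont=17.1728 → 17.1728 [wait]  node(4,3) S=192.2396 payoff=0.0000 vs cont=0.0000 → 0.0000 [wait]  node(4,4) S=308.5585 payoff=0.0000 vs cont=0.0000 → 0.0000 [wait]  ⇒ S*(4)=74.6197
t_3: node(3,0) S=58.8987 payoff=69.9013 vs cont=67.1011 → 69.9013 [stop]  node(3,1) S=94.5368 payoff=34.2632 vs cont=35.3477 → 35.3477 [wait]  node(3,2) S=151.7384 payoff=0.0000 vs cont=8.6070 → 8.6070 [wait]  node(3,3) S=243.5511 payoff=0.0000 vs cont=0.0000 → 0.0000 [wait]  ⇒ S*(3)=58.8987
t_2: node(2,0) S=74.6197 payoff=54.1803 vs cont=51.8975 → 54.1803 [stop]  node(2,1) S=119.7700 payoff=9.0300 vs cont=21.8223 → 21.8223 [wait]  node(2,2) S=192.2396 payoff=0.0000 vs cont=4.3138 → 4.3138 [wait]  ⇒ S*(2)=74.6197
t_1: node(1,0) S=94.5368 payoff=34.2632 vs cont=37.5658 → 37.5658 [wait]  node(1,1) S=151.7384 payoff=0.0000 vs cont=12.9953 → 12.9953 [wait]  ⇒ S*(1)=-
t_0: node(0,0) S=119.7700 payoff=9.0300 vs cont=25.0275 → 25.0275 [wait]  ⇒ S*(0)=-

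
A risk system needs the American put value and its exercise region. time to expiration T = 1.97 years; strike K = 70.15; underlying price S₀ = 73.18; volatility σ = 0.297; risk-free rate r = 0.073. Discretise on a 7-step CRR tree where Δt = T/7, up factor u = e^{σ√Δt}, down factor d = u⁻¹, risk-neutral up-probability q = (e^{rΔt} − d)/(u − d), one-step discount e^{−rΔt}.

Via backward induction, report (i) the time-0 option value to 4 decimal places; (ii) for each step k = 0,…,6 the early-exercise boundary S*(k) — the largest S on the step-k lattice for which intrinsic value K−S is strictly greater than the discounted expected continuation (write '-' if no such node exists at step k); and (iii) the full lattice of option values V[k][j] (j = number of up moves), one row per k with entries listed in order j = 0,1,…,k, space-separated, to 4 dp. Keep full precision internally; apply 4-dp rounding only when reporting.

Δt=0.28143, u=1.17065, d=0.85423, q=0.52629, disc=e^(-rΔt)=0.97967
k=7 terminal: V=max(K-S,0) → 45.8612 36.8642 24.5345 7.6377 0.0000 0.0000 0.0000 0.0000
k=6: j=0 S=28.4337 intr=41.7163 cont=40.2899 V=41.7163[EX]; j=1 S=38.9660 intr=31.1840 cont=29.7575 V=31.1840[EX]; j=2 S=53.3998 intr=16.7502 cont=15.3238 V=16.7502[EX]; j=3 S=73.1800 intr=0.0000 cont=3.5445 V=3.5445[hold]; j=4 S=100.2872 intr=0.0000 cont=0.0000 V=0.0000[hold]; j=5 S=137.4354 intr=0.0000 cont=0.0000 V=0.0000[hold]; j=6 S=188.3440 intr=0.0000 cont=0.0000 V=0.0000[hold]  S*(6)=53.3998
k=5: j=0 S=33.2858 intr=36.8642 cont=35.4377 V=36.8642[EX]; j=1 S=45.6155 intr=24.5345 cont=23.1080 V=24.5345[EX]; j=2 S=62.5123 intr=7.6377 cont=9.6009 V=9.6009[hold]; j=3 S=85.6681 intr=0.0000 cont=1.6449 V=1.6449[hold]; j=4 S=117.4011 intr=0.0000 cont=0.0000 V=0.0000[hold]; j=5 S=160.8886 intr=0.0000 cont=0.0000 V=0.0000[hold]  S*(5)=45.6155
k=4: j=0 S=38.9660 intr=31.1840 cont=29.7575 V=31.1840[EX]; j=1 S=53.3998 intr=16.7502 cont=16.3360 V=16.7502[EX]; j=2 S=73.1800 intr=0.0000 cont=5.3036 V=5.3036[hold]; j=3 S=100.2872 intr=0.0000 cont=0.7634 V=0.7634[hold]; j=4 S=137.4354 intr=0.0000 cont=0.0000 V=0.0000[hold]  S*(4)=53.3998
k=3: j=0 S=45.6155 intr=24.5345 cont=23.1080 V=24.5345[EX]; j=1 S=62.5123 intr=7.6377 cont=10.5079 V=10.5079[hold]; j=2 S=85.6681 intr=0.0000 cont=2.8549 V=2.8549[hold]; j=3 S=117.4011 intr=0.0000 cont=0.3543 V=0.3543[hold]  S*(3)=45.6155
k=2: j=0 S=53.3998 intr=16.7502 cont=16.8036 V=16.8036[hold]; j=1 S=73.1800 intr=0.0000 cont=6.3484 V=6.3484[hold]; j=2 S=100.2872 intr=0.0000 cont=1.5075 V=1.5075[hold]  S*(2)=-
k=1: j=0 S=62.5123 intr=7.6377 cont=11.0714 V=11.0714[hold]; j=1 S=85.6681 intr=0.0000 cont=3.7234 V=3.7234[hold]  S*(1)=-
k=0: j=0 S=73.1800 intr=0.0000 cont=7.0577 V=7.0577[hold]  S*(0)=-

price = 7.0577
boundary = - - - 45.6155 53.3998 45.6155 53.3998
tree:
7.0577
11.0714 3.7234
16.8036 6.3484 1.5075
24.5345 10.5079 2.8549 0.3543
31.1840 16.7502 5.3036 0.7634 0.0000
36.8642 24.5345 9.6009 1.6449 0.0000 0.0000
41.7163 31.1840 16.7502 3.5445 0.0000 0.0000 0.0000
45.8612 36.8642 24.5345 7.6377 0.0000 0.0000 0.0000 0.0000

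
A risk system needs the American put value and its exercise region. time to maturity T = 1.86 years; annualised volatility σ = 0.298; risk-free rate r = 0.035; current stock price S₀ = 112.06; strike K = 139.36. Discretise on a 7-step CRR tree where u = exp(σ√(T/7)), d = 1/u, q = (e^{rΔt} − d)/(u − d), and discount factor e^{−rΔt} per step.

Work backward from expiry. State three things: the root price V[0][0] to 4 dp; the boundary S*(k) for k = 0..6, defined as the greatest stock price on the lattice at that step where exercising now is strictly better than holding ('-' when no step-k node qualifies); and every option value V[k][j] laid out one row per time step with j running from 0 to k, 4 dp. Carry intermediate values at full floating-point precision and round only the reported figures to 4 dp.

Δt=0.26571, u=1.16604, d=0.85761, q=0.49197, disc=e^(-rΔt)=0.99074
k=7 terminal: V=max(K-S,0) → 101.1249 87.3739 68.6774 43.2568 8.6938 0.0000 0.0000 0.0000
k=6: j=0 S=44.5836 intr=94.7764 cont=93.4864 V=94.7764[EX]; j=1 S=60.6178 intr=78.7422 cont=77.4522 V=78.7422[EX]; j=2 S=82.4186 intr=56.9414 cont=55.6513 V=56.9414[EX]; j=3 S=112.0600 intr=27.3000 cont=26.0100 V=27.3000[EX]; j=4 S=152.3617 intr=0.0000 cont=4.3759 V=4.3759[hold]; j=5 S=207.1577 intr=0.0000 cont=0.0000 V=0.0000[hold]; j=6 S=281.6608 intr=0.0000 cont=0.0000 V=0.0000[hold]  S*(6)=112.0600
k=5: j=0 S=51.9861 intr=87.3739 cont=86.0838 V=87.3739[EX]; j=1 S=70.6826 intr=68.6774 cont=67.3873 V=68.6774[EX]; j=2 S=96.1032 intr=43.2568 cont=41.9667 V=43.2568[EX]; j=3 S=130.6662 intr=8.6938 cont=15.8738 V=15.8738[hold]; j=4 S=177.6595 intr=0.0000 cont=2.2025 V=2.2025[hold]; j=5 S=241.5537 intr=0.0000 cont=0.0000 V=0.0000[hold]  S*(5)=96.1032
k=4: j=0 S=60.6178 intr=78.7422 cont=77.4522 V=78.7422[EX]; j=1 S=82.4186 intr=56.9414 cont=55.6513 V=56.9414[EX]; j=2 S=112.0600 intr=27.3000 cont=29.5096 V=29.5096[hold]; j=3 S=152.3617 intr=0.0000 cont=9.0633 V=9.0633[hold]; j=4 S=207.1577 intr=0.0000 cont=1.1086 V=1.1086[hold]  S*(4)=82.4186
k=3: j=0 S=70.6826 intr=68.6774 cont=67.3873 V=68.6774[EX]; j=1 S=96.1032 intr=43.2568 cont=43.0437 V=43.2568[EX]; j=2 S=130.6662 intr=8.6938 cont=19.2707 V=19.2707[hold]; j=3 S=177.6595 intr=0.0000 cont=5.1022 V=5.1022[hold]  S*(3)=96.1032
k=2: j=0 S=82.4186 intr=56.9414 cont=55.6513 V=56.9414[EX]; j=1 S=112.0600 intr=27.3000 cont=31.1652 V=31.1652[hold]; j=2 S=152.3617 intr=0.0000 cont=12.1864 V=12.1864[hold]  S*(2)=82.4186
k=1: j=0 S=96.1032 intr=43.2568 cont=43.8507 V=43.8507[hold]; j=1 S=130.6662 intr=8.6938 cont=21.6262 V=21.6262[hold]  S*(1)=-
k=0: j=0 S=112.0600 intr=27.3000 cont=32.6123 V=32.6123[hold]  S*(0)=-

price = 32.6123
boundary = - - 82.4186 96.1032 82.4186 96.1032 112.0600
tree:
32.6123
43.8507 21.6262
56.9414 31.1652 12.1864
68.6774 43.2568 19.2707 5.1022
78.7422 56.9414 29.5096 9.0633 1.1086
87.3739 68.6774 43.2568 15.8738 2.2025 0.0000
94.7764 78.7422 56.9414 27.3000 4.3759 0.0000 0.0000
101.1249 87.3739 68.6774 43.2568 8.6938 0.0000 0.0000 0.0000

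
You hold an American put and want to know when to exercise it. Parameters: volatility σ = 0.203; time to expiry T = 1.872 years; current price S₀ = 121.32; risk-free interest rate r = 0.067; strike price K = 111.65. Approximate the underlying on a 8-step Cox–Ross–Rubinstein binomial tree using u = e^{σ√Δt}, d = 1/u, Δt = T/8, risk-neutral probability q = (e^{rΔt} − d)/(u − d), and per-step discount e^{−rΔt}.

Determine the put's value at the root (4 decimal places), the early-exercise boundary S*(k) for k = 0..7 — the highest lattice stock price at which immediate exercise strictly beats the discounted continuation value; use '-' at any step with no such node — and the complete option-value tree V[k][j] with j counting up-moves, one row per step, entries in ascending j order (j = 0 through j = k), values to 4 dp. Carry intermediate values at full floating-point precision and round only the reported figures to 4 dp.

price = 4.8522
boundary = - - - 90.3632 81.9114 90.3632 81.9114 90.3632
tree:
4.8522
8.1868 2.3251
13.4209 4.2364 0.8637
21.2868 7.5159 1.7358 0.1913
29.7386 12.9055 3.4221 0.4374 0.0000
37.3998 21.2868 6.5739 1.0004 0.0000 0.0000
44.3445 29.7386 12.1709 2.2876 0.0000 0.0000 0.0000
50.6396 37.3998 21.2868 5.2313 0.0000 0.0000 0.0000 0.0000
56.3460 44.3445 29.7386 11.9630 0.0000 0.0000 0.0000 0.0000 0.0000

params: Δt=0.23400 u=1.10318 d=0.90647 q=0.55580 e^(-rΔt)=0.98444
t_8 payoffs: 56.3460 44.3445 29.7386 11.9630 0.0000 0.0000 0.0000 0.0000 0.0000
t_7: node(7,0) S=61.0104 payoff=50.6396 vs cont=48.9028 → 50.6396 [stop]  node(7,1) S=74.2502 payoff=37.3998 vs cont=35.6630 → 37.3998 [stop]  node(7,2) S=90.3632 payoff=21.2868 vs cont=19.5500 → 21.2868 [stop]  node(7,3) S=109.9728 payoff=1.6772 vs cont=5.2313 → 5.2313 [wait]  node(7,4) S=133.8380 payoff=0.0000 vs cont=0.0000 → 0.0000 [wait]  node(7,5) S=162.8821 payoff=0.0000 vs cont=0.0000 → 0.0000 [wait]  node(7,6) S=198.2290 payoff=0.0000 vs cont=0.0000 → 0.0000 [wait]  node(7,7) S=241.2466 payoff=0.0000 vs cont=0.0000 → 0.0000 [wait]  ⇒ S*(7)=90.3632
t_6: node(6,0) S=67.3055 payoff=44.3445 vs cont=42.6077 → 44.3445 [stop]  node(6,1) S=81.9114 payoff=29.7386 vs cont=28.0018 → 29.7386 [stop]  node(6,2) S=99.6870 payoff=11.9630 vs cont=12.1709 → 12.1709 [wait]  node(6,3) S=121.3200 payoff=0.0000 vs cont=2.2876 → 2.2876 [wait]  node(6,4) S=147.6476 payoff=0.0000 vs cont=0.0000 → 0.0000 [wait]  node(6,5) S=179.6885 payoff=0.0000 vs cont=0.0000 → 0.0000 [wait]  node(6,6) S=218.6826 payoff=0.0000 vs cont=0.0000 → 0.0000 [wait]  ⇒ S*(6)=81.9114
t_5: node(5,0) S=74.2502 payoff=37.3998 vs cont=35.6630 → 37.3998 [stop]  node(5,1) S=90.3632 payoff=21.2868 vs cont=19.6638 → 21.2868 [stop]  node(5,2) S=109.9728 payoff=1.6772 vs cont=6.5739 → 6.5739 [wait]  node(5,3) S=133.8380 payoff=0.0000 vs cont=1.0004 → 1.0004 [wait]  node(5,4) S=162.8821 payoff=0.0000 vs cont=0.0000 → 0.0000 [wait]  node(5,5) S=198.2290 payoff=0.0000 vs cont=0.0000 → 0.0000 [wait]  ⇒ S*(5)=90.3632
t_4: node(4,0) S=81.9114 payoff=29.7386 vs cont=28.0018 → 29.7386 [stop]  node(4,1) S=99.6870 payoff=11.9630 vs cont=12.9055 → 12.9055 [wait]  node(4,2) S=121.3200 payoff=0.0000 vs cont=3.4221 → 3.4221 [wait]  node(4,3) S=147.6476 payoff=0.0000 vs cont=0.4374 → 0.4374 [wait]  node(4,4) S=179.6885 payoff=0.0000 vs cont=0.0000 → 0.0000 [wait]  ⇒ S*(4)=81.9114
t_3: node(3,0) S=90.3632 payoff=21.2868 vs cont=20.0657 → 21.2868 [stop]  node(3,1) S=109.9728 payoff=1.6772 vs cont=7.5159 → 7.5159 [wait]  node(3,2) S=133.8380 payoff=0.0000 vs cont=1.7358 → 1.7358 [wait]  node(3,3) S=162.8821 payoff=0.0000 vs cont=0.1913 → 0.1913 [wait]  ⇒ S*(3)=90.3632
t_2: node(2,0) S=99.6870 payoff=11.9630 vs cont=13.4209 → 13.4209 [wait]  node(2,1) S=121.3200 payoff=0.0000 vs cont=4.2364 → 4.2364 [wait]  node(2,2) S=147.6476 payoff=0.0000 vs cont=0.8637 → 0.8637 [wait]  ⇒ S*(2)=-
t_1: node(1,0) S=109.9728 payoff=1.6772 vs cont=8.1868 → 8.1868 [wait]  node(1,1) S=133.8380 payoff=0.0000 vs cont=2.3251 → 2.3251 [wait]  ⇒ S*(1)=-
t_0: node(0,0) S=121.3200 payoff=0.0000 vs cont=4.8522 → 4.8522 [wait]  ⇒ S*(0)=-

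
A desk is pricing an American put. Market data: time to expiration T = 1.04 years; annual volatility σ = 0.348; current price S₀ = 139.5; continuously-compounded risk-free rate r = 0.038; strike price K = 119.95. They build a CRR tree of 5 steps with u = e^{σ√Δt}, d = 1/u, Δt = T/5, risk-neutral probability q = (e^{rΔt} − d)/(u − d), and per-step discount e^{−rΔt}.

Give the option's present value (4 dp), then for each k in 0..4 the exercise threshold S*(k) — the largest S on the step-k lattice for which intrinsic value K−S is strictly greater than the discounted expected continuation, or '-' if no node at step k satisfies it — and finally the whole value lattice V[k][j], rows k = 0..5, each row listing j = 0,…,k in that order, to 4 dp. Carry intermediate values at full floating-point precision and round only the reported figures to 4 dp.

price = 8.1418
boundary = - - - 86.6544 101.5590
tree:
8.1418
13.4676 2.6264
21.6333 5.0274 0.1229
33.2956 9.6182 0.2406 0.0000
46.0129 18.3910 0.4712 0.0000 0.0000
56.8638 33.2956 0.9228 0.0000 0.0000 0.0000

params: Δt=0.20800 u=1.17200 d=0.85324 q=0.48530 e^(-rΔt)=0.99213
t_5 payoffs: 56.8638 33.2956 0.9228 0.0000 0.0000 0.0000
t_4: node(4,0) S=73.9371 payoff=46.0129 vs cont=45.0685 → 46.0129 [stop]  node(4,1) S=101.5590 payoff=18.3910 vs cont=17.4467 → 18.3910 [stop]  node(4,2) S=139.5000 payoff=0.0000 vs cont=0.4712 → 0.4712 [wait]  node(4,3) S=191.6152 payoff=0.0000 vs cont=0.0000 → 0.0000 [wait]  node(4,4) S=263.2000 payoff=0.0000 vs cont=0.0000 → 0.0000 [wait]  ⇒ S*(4)=101.5590
t_3: node(3,0) S=86.6544 payoff=33.2956 vs cont=32.3513 → 33.2956 [stop]  node(3,1) S=119.0272 payoff=0.9228 vs cont=9.6182 → 9.6182 [wait]  node(3,2) S=163.4941 payoff=0.0000 vs cont=0.2406 → 0.2406 [wait]  node(3,3) S=224.5732 payoff=0.0000 vs cont=0.0000 → 0.0000 [wait]  ⇒ S*(3)=86.6544
t_2: node(2,0) S=101.5590 payoff=18.3910 vs cont=21.6333 → 21.6333 [wait]  node(2,1) S=139.5000 payoff=0.0000 vs cont=5.0274 → 5.0274 [wait]  node(2,2) S=191.6152 payoff=0.0000 vs cont=0.1229 → 0.1229 [wait]  ⇒ S*(2)=-
t_1: node(1,0) S=119.0272 payoff=0.9228 vs cont=13.4676 → 13.4676 [wait]  node(1,1) S=163.4941 payoff=0.0000 vs cont=2.6264 → 2.6264 [wait]  ⇒ S*(1)=-
t_0: node(0,0) S=139.5000 payoff=0.0000 vs cont=8.1418 → 8.1418 [wait]  ⇒ S*(0)=-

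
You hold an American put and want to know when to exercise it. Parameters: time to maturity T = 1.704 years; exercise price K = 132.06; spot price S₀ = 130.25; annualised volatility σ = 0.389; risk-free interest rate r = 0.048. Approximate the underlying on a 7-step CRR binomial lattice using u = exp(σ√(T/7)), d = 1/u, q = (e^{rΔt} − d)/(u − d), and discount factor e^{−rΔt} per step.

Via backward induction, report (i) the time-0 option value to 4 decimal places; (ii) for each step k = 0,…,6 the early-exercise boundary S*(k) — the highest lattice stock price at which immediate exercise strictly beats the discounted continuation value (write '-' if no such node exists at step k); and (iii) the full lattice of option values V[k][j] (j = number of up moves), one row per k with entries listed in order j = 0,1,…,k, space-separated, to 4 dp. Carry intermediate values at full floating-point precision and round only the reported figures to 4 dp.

price = 23.1558
boundary = - - - 73.2352 60.4459 73.2352 88.7304
tree:
23.1558
32.6893 13.4987
44.6678 20.6429 6.1679
58.8248 30.5776 10.4944 1.6795
71.6141 43.5091 17.4581 3.2841 0.0000
82.1699 58.8248 28.1484 6.4219 0.0000 0.0000
90.8824 71.6141 43.3296 12.5577 0.0000 0.0000 0.0000
98.0733 82.1699 58.8248 24.5559 0.0000 0.0000 0.0000 0.0000

Δt=0.24343, u=1.21158, d=0.82537, q=0.48260, disc=e^(-rΔt)=0.98838
k=7 terminal: V=max(K-S,0) → 98.0733 82.1699 58.8248 24.5559 0.0000 0.0000 0.0000 0.0000
k=6: j=0 S=41.1776 intr=90.8824 cont=89.3483 V=90.8824[EX]; j=1 S=60.4459 intr=71.6141 cont=70.0800 V=71.6141[EX]; j=2 S=88.7304 intr=43.3296 cont=41.7955 V=43.3296[EX]; j=3 S=130.2500 intr=1.8100 cont=12.5577 V=12.5577[hold]; j=4 S=191.1979 intr=0.0000 cont=0.0000 V=0.0000[hold]; j=5 S=280.6652 intr=0.0000 cont=0.0000 V=0.0000[hold]; j=6 S=411.9969 intr=0.0000 cont=0.0000 V=0.0000[hold]  S*(6)=88.7304
k=5: j=0 S=49.8901 intr=82.1699 cont=80.6358 V=82.1699[EX]; j=1 S=73.2352 intr=58.8248 cont=57.2908 V=58.8248[EX]; j=2 S=107.5041 intr=24.5559 cont=28.1484 V=28.1484[hold]; j=3 S=157.8085 intr=0.0000 cont=6.4219 V=6.4219[hold]; j=4 S=231.6519 intr=0.0000 cont=0.0000 V=0.0000[hold]; j=5 S=340.0488 intr=0.0000 cont=0.0000 V=0.0000[hold]  S*(5)=73.2352
k=4: j=0 S=60.4459 intr=71.6141 cont=70.0800 V=71.6141[EX]; j=1 S=88.7304 intr=43.3296 cont=43.5091 V=43.5091[hold]; j=2 S=130.2500 intr=1.8100 cont=17.4581 V=17.4581[hold]; j=3 S=191.1979 intr=0.0000 cont=3.2841 V=3.2841[hold]; j=4 S=280.6652 intr=0.0000 cont=0.0000 V=0.0000[hold]  S*(4)=60.4459
k=3: j=0 S=73.2352 intr=58.8248 cont=57.3764 V=58.8248[EX]; j=1 S=107.5041 intr=24.5559 cont=30.5776 V=30.5776[hold]; j=2 S=157.8085 intr=0.0000 cont=10.4944 V=10.4944[hold]; j=3 S=231.6519 intr=0.0000 cont=1.6795 V=1.6795[hold]  S*(3)=73.2352
k=2: j=0 S=88.7304 intr=43.3296 cont=44.6678 V=44.6678[hold]; j=1 S=130.2500 intr=1.8100 cont=20.6429 V=20.6429[hold]; j=2 S=191.1979 intr=0.0000 cont=6.1679 V=6.1679[hold]  S*(2)=-
k=1: j=0 S=107.5041 intr=24.5559 cont=32.6893 V=32.6893[hold]; j=1 S=157.8085 intr=0.0000 cont=13.4987 V=13.4987[hold]  S*(1)=-
k=0: j=0 S=130.2500 intr=1.8100 cont=23.1558 V=23.1558[hold]  S*(0)=-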